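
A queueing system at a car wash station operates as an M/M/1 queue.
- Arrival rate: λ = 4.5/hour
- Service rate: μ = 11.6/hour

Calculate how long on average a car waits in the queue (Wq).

First, compute utilization: ρ = λ/μ = 4.5/11.6 = 0.3879
For M/M/1: Wq = λ/(μ(μ-λ))
Wq = 4.5/(11.6 × (11.6-4.5))
Wq = 4.5/(11.6 × 7.10)
Wq = 0.05464 hours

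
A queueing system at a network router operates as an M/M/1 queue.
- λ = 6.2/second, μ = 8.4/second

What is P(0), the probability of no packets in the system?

ρ = λ/μ = 6.2/8.4 = 0.7381
P(0) = 1 - ρ = 1 - 0.7381 = 0.2619
The server is idle 26.19% of the time.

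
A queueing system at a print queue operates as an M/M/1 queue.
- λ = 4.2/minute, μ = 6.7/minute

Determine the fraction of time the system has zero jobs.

ρ = λ/μ = 4.2/6.7 = 0.6269
P(0) = 1 - ρ = 1 - 0.6269 = 0.3731
The server is idle 37.31% of the time.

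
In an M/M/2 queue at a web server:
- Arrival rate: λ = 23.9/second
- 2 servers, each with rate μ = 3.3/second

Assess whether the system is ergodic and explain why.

Stability requires ρ = λ/(cμ) < 1
ρ = 23.9/(2 × 3.3) = 23.9/6.60 = 3.6212
Since 3.6212 ≥ 1, the system is UNSTABLE.
Need c > λ/μ = 23.9/3.3 = 7.24.
Minimum servers needed: c = 8.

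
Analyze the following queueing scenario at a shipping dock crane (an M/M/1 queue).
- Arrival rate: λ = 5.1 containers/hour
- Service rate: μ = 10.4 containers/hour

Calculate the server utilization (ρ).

Server utilization: ρ = λ/μ
ρ = 5.1/10.4 = 0.4904
The server is busy 49.04% of the time.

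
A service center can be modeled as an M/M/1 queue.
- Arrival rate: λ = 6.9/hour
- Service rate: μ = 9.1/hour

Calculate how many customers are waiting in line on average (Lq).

ρ = λ/μ = 6.9/9.1 = 0.7582
For M/M/1: Lq = λ²/(μ(μ-λ))
Lq = 47.61/(9.1 × 2.20)
Lq = 2.3781 customers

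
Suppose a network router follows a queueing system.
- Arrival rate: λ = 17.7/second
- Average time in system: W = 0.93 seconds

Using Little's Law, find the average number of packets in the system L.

Little's Law: L = λW
L = 17.7 × 0.93 = 16.4610 packets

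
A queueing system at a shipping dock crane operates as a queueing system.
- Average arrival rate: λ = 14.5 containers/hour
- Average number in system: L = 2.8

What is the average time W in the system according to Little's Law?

Little's Law: L = λW, so W = L/λ
W = 2.8/14.5 = 0.1931 hours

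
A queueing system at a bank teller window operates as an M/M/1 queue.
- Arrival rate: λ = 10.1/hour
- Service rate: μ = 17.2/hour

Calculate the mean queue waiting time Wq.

First, compute utilization: ρ = λ/μ = 10.1/17.2 = 0.5872
For M/M/1: Wq = λ/(μ(μ-λ))
Wq = 10.1/(17.2 × (17.2-10.1))
Wq = 10.1/(17.2 × 7.10)
Wq = 0.08271 hours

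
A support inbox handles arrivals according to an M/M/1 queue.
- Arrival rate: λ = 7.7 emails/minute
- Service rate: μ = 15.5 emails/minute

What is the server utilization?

Server utilization: ρ = λ/μ
ρ = 7.7/15.5 = 0.4968
The server is busy 49.68% of the time.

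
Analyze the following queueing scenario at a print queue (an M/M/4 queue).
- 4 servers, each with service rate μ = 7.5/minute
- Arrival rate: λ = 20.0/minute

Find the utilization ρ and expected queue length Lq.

Traffic intensity: ρ = λ/(cμ) = 20.0/(4×7.5) = 0.6667
Since ρ = 0.6667 < 1, system is stable.
Offered load a = λ/μ = cρ = 20.0/7.5 = 2.6667
P₀ = [ Σₙ₌₀^3 aⁿ/n! + a^4/(4!(1-ρ)) ]⁻¹
Σ = a^0/0! + a^1/1! + a^2/2! + a^3/3! = 1.00000 + 2.66667 + 3.55556 + 3.16049 = 10.3827
a^4/(4!(1-ρ)) = 50.5679/(24 × 0.333333) = 6.3210
P₀ = 1/(10.3827 + 6.3210) = 0.05987
Lq = P₀·a^4·ρ / (4!(1-ρ)²) = 0.059867 × 50.5679 × 0.66667 / (24 × 0.11111) = 0.7568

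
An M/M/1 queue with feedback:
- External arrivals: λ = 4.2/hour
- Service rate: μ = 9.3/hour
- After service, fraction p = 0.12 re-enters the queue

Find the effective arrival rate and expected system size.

Effective arrival rate: λ_eff = λ/(1-p) = 4.2/(1-0.12) = 4.2/0.88 = 4.7727
ρ = λ_eff/μ = 4.7727/9.3 = 0.5132
L = ρ/(1-ρ) = 0.5132/(1-0.5132) = 1.0542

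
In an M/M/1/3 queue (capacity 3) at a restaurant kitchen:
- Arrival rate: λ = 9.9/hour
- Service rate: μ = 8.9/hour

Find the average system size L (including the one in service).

ρ = λ/μ = 9.9/8.9 = 1.1124
P₀ = (1-ρ)/(1-ρ^(K+1)) = (1-1.1124)/(1-1.1124^4) = -0.1124/-0.5312 = 0.2116
P_K = P₀×ρ^K = 0.21158 × 1.1124^3 = 0.21158 × 1.3765 = 0.2912
L = ρ[1 - (K+1)ρ^K + Kρ^(K+1)] / [(1-ρ)(1-ρ^(K+1))]
L = 1.1124 × (1 - 4×1.37652 + 3×1.53124) / ((1 - 1.1124) × (1 - 1.53124)) = 1.6327 orders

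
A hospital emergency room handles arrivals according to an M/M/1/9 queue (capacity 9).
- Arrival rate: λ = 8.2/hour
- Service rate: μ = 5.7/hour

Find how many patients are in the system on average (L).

ρ = λ/μ = 8.2/5.7 = 1.4386
P₀ = (1-ρ)/(1-ρ^(K+1)) = (1-1.4386)/(1-1.4386^10) = -0.4386/-36.9665 = 0.01186
P_K = P₀×ρ^K = 0.011865 × 1.4386^9 = 0.011865 × 26.3913 = 0.3131
L = ρ[1 - (K+1)ρ^K + Kρ^(K+1)] / [(1-ρ)(1-ρ^(K+1))]
L = 1.4386 × (1 - 10×26.3913 + 9×37.9665) / ((1 - 1.4386) × (1 - 37.9665)) = 6.9905 patients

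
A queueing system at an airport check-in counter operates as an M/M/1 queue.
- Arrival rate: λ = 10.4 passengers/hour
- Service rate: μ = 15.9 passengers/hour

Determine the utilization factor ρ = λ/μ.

Server utilization: ρ = λ/μ
ρ = 10.4/15.9 = 0.6541
The server is busy 65.41% of the time.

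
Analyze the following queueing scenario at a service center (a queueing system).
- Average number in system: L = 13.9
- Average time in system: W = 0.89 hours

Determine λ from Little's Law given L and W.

Little's Law: L = λW, so λ = L/W
λ = 13.9/0.89 = 15.6180 customers/hour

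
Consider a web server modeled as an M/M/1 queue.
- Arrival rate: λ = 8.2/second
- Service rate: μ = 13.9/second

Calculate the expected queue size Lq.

ρ = λ/μ = 8.2/13.9 = 0.5899
For M/M/1: Lq = λ²/(μ(μ-λ))
Lq = 67.24/(13.9 × 5.70)
Lq = 0.8487 requests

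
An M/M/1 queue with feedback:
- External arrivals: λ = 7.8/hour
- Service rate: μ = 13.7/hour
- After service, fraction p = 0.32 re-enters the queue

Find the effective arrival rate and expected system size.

Effective arrival rate: λ_eff = λ/(1-p) = 7.8/(1-0.32) = 7.8/0.68 = 11.4706
ρ = λ_eff/μ = 11.4706/13.7 = 0.83727
L = ρ/(1-ρ) = 0.83727/(1-0.83727) = 5.1451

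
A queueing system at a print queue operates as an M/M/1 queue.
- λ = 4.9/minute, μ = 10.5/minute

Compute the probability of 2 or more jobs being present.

ρ = λ/μ = 4.9/10.5 = 0.4667
P(N ≥ n) = ρⁿ
P(N ≥ 2) = 0.4667^2
P(N ≥ 2) = 0.2178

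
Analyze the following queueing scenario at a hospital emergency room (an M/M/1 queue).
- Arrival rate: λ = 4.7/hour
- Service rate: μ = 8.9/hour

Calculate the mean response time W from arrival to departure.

First, compute utilization: ρ = λ/μ = 4.7/8.9 = 0.5281
For M/M/1: W = 1/(μ-λ)
W = 1/(8.9-4.7) = 1/4.20
W = 0.2381 hours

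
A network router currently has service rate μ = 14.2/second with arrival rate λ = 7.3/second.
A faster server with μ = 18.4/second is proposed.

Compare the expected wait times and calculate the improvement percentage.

System 1: ρ₁ = 7.3/14.2 = 0.5141, W₁ = 1/(14.2-7.3) = 0.14493
System 2: ρ₂ = 7.3/18.4 = 0.3967, W₂ = 1/(18.4-7.3) = 0.090090
Improvement: (W₁-W₂)/W₁ = (0.14493-0.090090)/0.14493 = 37.84%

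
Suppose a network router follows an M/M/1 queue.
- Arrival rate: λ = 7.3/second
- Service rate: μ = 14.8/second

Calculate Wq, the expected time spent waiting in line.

First, compute utilization: ρ = λ/μ = 7.3/14.8 = 0.4932
For M/M/1: Wq = λ/(μ(μ-λ))
Wq = 7.3/(14.8 × (14.8-7.3))
Wq = 7.3/(14.8 × 7.50)
Wq = 0.06577 seconds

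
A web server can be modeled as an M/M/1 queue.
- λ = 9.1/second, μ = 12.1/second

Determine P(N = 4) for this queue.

ρ = λ/μ = 9.1/12.1 = 0.7521
P(n) = (1-ρ)ρⁿ
P(4) = (1-0.7521) × 0.7521^4
P(4) = 0.24790 × 0.31996
P(4) = 0.07932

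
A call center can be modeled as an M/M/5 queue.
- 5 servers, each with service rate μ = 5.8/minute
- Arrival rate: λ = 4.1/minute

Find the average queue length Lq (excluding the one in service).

Traffic intensity: ρ = λ/(cμ) = 4.1/(5×5.8) = 0.1414
Since ρ = 0.1414 < 1, system is stable.
Offered load a = λ/μ = cρ = 4.1/5.8 = 0.7069
P₀ = [ Σₙ₌₀^4 aⁿ/n! + a^5/(5!(1-ρ)) ]⁻¹
Σ = a^0/0! + a^1/1! + a^2/2! + a^3/3! + a^4/4! = 1.0000 + 0.70690 + 0.24985 + 0.058873 + 0.010404 = 2.0260
a^5/(5!(1-ρ)) = 0.1765/(120 × 0.8586) = 0.001713
P₀ = 1/(2.0260 + 0.001713) = 0.4932
Lq = P₀·a^5·ρ / (5!(1-ρ)²) = 0.4932 × 0.1765 × 0.1414 / (120 × 0.7372) = 0.0001391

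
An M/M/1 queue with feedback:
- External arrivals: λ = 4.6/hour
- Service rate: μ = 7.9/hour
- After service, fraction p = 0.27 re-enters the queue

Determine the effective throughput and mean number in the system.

Effective arrival rate: λ_eff = λ/(1-p) = 4.6/(1-0.27) = 4.6/0.73 = 6.30137
ρ = λ_eff/μ = 6.30137/7.9 = 0.79764
L = ρ/(1-ρ) = 0.79764/(1-0.79764) = 3.9417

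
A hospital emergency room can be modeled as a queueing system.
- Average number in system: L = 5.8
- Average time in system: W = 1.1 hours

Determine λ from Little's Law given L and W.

Little's Law: L = λW, so λ = L/W
λ = 5.8/1.1 = 5.2727 patients/hour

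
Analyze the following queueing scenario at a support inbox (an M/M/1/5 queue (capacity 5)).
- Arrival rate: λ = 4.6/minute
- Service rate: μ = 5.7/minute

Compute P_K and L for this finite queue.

ρ = λ/μ = 4.6/5.7 = 0.80702
P₀ = (1-ρ)/(1-ρ^(K+1)) = (1-0.80702)/(1-0.80702^6) = 0.19298/0.72375 = 0.2666
P_K = P₀×ρ^K = 0.26664 × 0.80702^5 = 0.26664 × 0.34231 = 0.09127
Blocking probability P_5 = 0.09127 (9.13%)
L = ρ[1 - (K+1)ρ^K + Kρ^(K+1)] / [(1-ρ)(1-ρ^(K+1))]
L = 0.80702 × (1 - 6×0.34231 + 5×0.27625) / ((1 - 0.80702) × (1 - 0.27625)) = 1.8917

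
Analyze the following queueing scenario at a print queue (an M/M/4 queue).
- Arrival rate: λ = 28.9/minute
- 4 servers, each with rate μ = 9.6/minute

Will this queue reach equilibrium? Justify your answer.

Stability requires ρ = λ/(cμ) < 1
ρ = 28.9/(4 × 9.6) = 28.9/38.40 = 0.7526
Since 0.7526 < 1, the system is STABLE.
The servers are busy 75.26% of the time.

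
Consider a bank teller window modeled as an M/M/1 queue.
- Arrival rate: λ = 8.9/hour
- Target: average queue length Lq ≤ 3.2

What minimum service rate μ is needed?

For M/M/1: Lq = λ²/(μ(μ-λ))
Need Lq ≤ 3.2, i.e. μ(μ-λ) ≥ λ²/3.2
μ² - 8.9μ - 79.21/3.2 ≥ 0  →  μ² - 8.9μ - 24.75313 ≥ 0
Quadratic formula (positive root): μ = [λ + √(λ² + 4×24.75313)]/2
Discriminant: 79.21 + 4×24.75313 = 178.2225, √178.2225 = 13.3500
μ ≥ (8.9 + 13.3500)/2 = 11.1250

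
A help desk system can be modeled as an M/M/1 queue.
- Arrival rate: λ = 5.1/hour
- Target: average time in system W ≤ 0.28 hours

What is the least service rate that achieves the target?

For M/M/1: W = 1/(μ-λ)
Need W ≤ 0.28, so 1/(μ-λ) ≤ 0.28
μ - λ ≥ 1/0.28 = 3.5714
μ ≥ 5.1 + 3.5714 = 8.6714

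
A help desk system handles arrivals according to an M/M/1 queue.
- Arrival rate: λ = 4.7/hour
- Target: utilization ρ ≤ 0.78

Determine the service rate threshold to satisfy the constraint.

ρ = λ/μ, so μ = λ/ρ
μ ≥ 4.7/0.78 = 6.0256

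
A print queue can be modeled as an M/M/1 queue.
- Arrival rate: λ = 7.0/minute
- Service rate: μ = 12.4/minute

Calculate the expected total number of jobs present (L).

ρ = λ/μ = 7.0/12.4 = 0.5645
For M/M/1: L = λ/(μ-λ)
L = 7.0/(12.4-7.0) = 7.0/5.40
L = 1.2963 jobs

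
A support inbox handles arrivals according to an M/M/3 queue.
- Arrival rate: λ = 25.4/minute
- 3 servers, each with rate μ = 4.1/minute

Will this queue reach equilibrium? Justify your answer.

Stability requires ρ = λ/(cμ) < 1
ρ = 25.4/(3 × 4.1) = 25.4/12.30 = 2.0650
Since 2.0650 ≥ 1, the system is UNSTABLE.
Need c > λ/μ = 25.4/4.1 = 6.20.
Minimum servers needed: c = 7.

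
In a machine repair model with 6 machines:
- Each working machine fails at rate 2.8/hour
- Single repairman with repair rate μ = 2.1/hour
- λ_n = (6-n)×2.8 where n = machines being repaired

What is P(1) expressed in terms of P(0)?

P(1)/P(0) = ∏_{i=0}^{1-1} λ_i/μ_{i+1}
= (6-0)×2.8/2.1
= 8.0000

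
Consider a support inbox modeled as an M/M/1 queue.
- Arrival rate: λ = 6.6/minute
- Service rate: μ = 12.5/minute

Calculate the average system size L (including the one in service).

ρ = λ/μ = 6.6/12.5 = 0.5280
For M/M/1: L = λ/(μ-λ)
L = 6.6/(12.5-6.6) = 6.6/5.90
L = 1.1186 emails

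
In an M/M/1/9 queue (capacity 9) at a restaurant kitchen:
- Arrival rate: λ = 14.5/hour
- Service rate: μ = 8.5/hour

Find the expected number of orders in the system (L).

ρ = λ/μ = 14.5/8.5 = 1.7059
P₀ = (1-ρ)/(1-ρ^(K+1)) = (1-1.7059)/(1-1.7059^10) = -0.7059/-207.7064 = 0.003399
P_K = P₀×ρ^K = 0.003399 × 1.7059^9 = 0.003399 × 122.3438 = 0.4158
L = ρ[1 - (K+1)ρ^K + Kρ^(K+1)] / [(1-ρ)(1-ρ^(K+1))]
L = 1.7059 × (1 - 10×122.3438 + 9×208.7064) / ((1 - 1.7059) × (1 - 208.7064)) = 7.6315 orders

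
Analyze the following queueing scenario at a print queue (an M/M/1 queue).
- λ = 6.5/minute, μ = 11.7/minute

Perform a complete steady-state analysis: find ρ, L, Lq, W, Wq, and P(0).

Step 1: ρ = λ/μ = 6.5/11.7 = 0.5556
Step 2: L = λ/(μ-λ) = 6.5/5.20 = 1.2500
Step 3: Lq = λ²/(μ(μ-λ)) = 42.25/(11.7×5.20) = 0.6944
Step 4: W = 1/(μ-λ) = 1/5.20 = 0.19231
Step 5: Wq = λ/(μ(μ-λ)) = 6.5/(11.7×5.20) = 0.1068
Step 6: P(0) = 1-ρ = 0.4444
Verify: L = λW = 6.5×0.19231 = 1.2500 ✔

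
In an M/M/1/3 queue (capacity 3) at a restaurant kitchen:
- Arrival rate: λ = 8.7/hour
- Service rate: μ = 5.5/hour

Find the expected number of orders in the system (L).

ρ = λ/μ = 8.7/5.5 = 1.5818
P₀ = (1-ρ)/(1-ρ^(K+1)) = (1-1.5818)/(1-1.5818^4) = -0.5818/-5.2605 = 0.1106
P_K = P₀×ρ^K = 0.1106 × 1.5818^3 = 0.1106 × 3.9578 = 0.4377
L = ρ[1 - (K+1)ρ^K + Kρ^(K+1)] / [(1-ρ)(1-ρ^(K+1))]
L = 1.5818 × (1 - 4×3.9578 + 3×6.2605) / ((1 - 1.5818) × (1 - 6.2605)) = 2.0416 orders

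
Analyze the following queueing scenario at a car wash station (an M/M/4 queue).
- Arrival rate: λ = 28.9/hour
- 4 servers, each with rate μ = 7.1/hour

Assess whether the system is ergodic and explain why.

Stability requires ρ = λ/(cμ) < 1
ρ = 28.9/(4 × 7.1) = 28.9/28.40 = 1.0176
Since 1.0176 ≥ 1, the system is UNSTABLE.
Need c > λ/μ = 28.9/7.1 = 4.07.
Minimum servers needed: c = 5.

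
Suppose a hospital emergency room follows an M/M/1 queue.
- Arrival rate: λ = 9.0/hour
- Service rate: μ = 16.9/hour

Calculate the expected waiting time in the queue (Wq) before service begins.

First, compute utilization: ρ = λ/μ = 9.0/16.9 = 0.5325
For M/M/1: Wq = λ/(μ(μ-λ))
Wq = 9.0/(16.9 × (16.9-9.0))
Wq = 9.0/(16.9 × 7.90)
Wq = 0.06741 hours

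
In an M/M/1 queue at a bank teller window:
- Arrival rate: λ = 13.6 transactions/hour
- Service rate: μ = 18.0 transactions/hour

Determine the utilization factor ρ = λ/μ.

Server utilization: ρ = λ/μ
ρ = 13.6/18.0 = 0.7556
The server is busy 75.56% of the time.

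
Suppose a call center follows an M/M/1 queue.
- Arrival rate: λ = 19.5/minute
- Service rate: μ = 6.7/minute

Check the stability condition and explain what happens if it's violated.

Stability requires ρ = λ/(cμ) < 1
ρ = 19.5/(1 × 6.7) = 19.5/6.70 = 2.9104
Since 2.9104 ≥ 1, the system is UNSTABLE.
Queue grows without bound. Need μ > λ = 19.5.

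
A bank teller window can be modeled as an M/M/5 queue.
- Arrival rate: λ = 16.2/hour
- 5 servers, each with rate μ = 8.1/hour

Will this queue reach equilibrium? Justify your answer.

Stability requires ρ = λ/(cμ) < 1
ρ = 16.2/(5 × 8.1) = 16.2/40.50 = 0.4000
Since 0.4000 < 1, the system is STABLE.
The servers are busy 40.00% of the time.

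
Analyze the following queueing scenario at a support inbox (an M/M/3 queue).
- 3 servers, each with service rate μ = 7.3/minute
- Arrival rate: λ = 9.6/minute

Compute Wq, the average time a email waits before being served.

Traffic intensity: ρ = λ/(cμ) = 9.6/(3×7.3) = 0.4384
Since ρ = 0.4384 < 1, system is stable.
Offered load a = λ/μ = cρ = 9.6/7.3 = 1.3151
P₀ = [ Σₙ₌₀^2 aⁿ/n! + a^3/(3!(1-ρ)) ]⁻¹
Σ = a^0/0! + a^1/1! + a^2/2! = 1.0000 + 1.3151 + 0.8647 = 3.1798
a^3/(3!(1-ρ)) = 2.2743/(6 × 0.5616) = 0.6749
P₀ = 1/(3.1798 + 0.6749) = 0.2594
Lq = P₀·a^3·ρ / (3!(1-ρ)²) = 0.2594 × 2.2743 × 0.4384 / (6 × 0.3154) = 0.1367
Wq = Lq/λ = 0.13665/9.6 = 0.01423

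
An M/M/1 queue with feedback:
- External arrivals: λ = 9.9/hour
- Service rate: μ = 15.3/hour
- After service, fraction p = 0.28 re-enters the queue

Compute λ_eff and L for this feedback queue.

Effective arrival rate: λ_eff = λ/(1-p) = 9.9/(1-0.28) = 9.9/0.72 = 13.7500
ρ = λ_eff/μ = 13.7500/15.3 = 0.898693
L = ρ/(1-ρ) = 0.898693/(1-0.898693) = 8.8710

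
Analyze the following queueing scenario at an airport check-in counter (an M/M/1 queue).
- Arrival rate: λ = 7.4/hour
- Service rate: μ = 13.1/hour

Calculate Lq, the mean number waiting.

ρ = λ/μ = 7.4/13.1 = 0.5649
For M/M/1: Lq = λ²/(μ(μ-λ))
Lq = 54.76/(13.1 × 5.70)
Lq = 0.7334 passengers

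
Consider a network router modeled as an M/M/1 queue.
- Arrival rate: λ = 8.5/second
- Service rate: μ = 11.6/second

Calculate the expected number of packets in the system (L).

ρ = λ/μ = 8.5/11.6 = 0.7328
For M/M/1: L = λ/(μ-λ)
L = 8.5/(11.6-8.5) = 8.5/3.10
L = 2.7419 packets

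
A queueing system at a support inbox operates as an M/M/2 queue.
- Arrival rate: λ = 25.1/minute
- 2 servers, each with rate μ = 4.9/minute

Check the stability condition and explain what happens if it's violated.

Stability requires ρ = λ/(cμ) < 1
ρ = 25.1/(2 × 4.9) = 25.1/9.80 = 2.5612
Since 2.5612 ≥ 1, the system is UNSTABLE.
Need c > λ/μ = 25.1/4.9 = 5.12.
Minimum servers needed: c = 6.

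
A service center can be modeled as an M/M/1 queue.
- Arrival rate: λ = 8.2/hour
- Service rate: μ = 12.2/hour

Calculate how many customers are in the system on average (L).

ρ = λ/μ = 8.2/12.2 = 0.6721
For M/M/1: L = λ/(μ-λ)
L = 8.2/(12.2-8.2) = 8.2/4.00
L = 2.0500 customers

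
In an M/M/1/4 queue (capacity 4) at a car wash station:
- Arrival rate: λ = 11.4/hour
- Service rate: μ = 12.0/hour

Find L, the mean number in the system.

ρ = λ/μ = 11.4/12.0 = 0.9500
P₀ = (1-ρ)/(1-ρ^(K+1)) = (1-0.9500)/(1-0.9500^5) = 0.05000/0.2262 = 0.2210
P_K = P₀×ρ^K = 0.2210 × 0.9500^4 = 0.2210 × 0.8145 = 0.1800
L = ρ[1 - (K+1)ρ^K + Kρ^(K+1)] / [(1-ρ)(1-ρ^(K+1))]
L = 0.9500 × (1 - 5×0.8145062 + 4×0.7737809) / ((1 - 0.9500) × (1 - 0.7737809)) = 1.8975 cars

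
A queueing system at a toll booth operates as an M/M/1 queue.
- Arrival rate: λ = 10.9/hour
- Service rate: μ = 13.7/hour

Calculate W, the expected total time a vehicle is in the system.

First, compute utilization: ρ = λ/μ = 10.9/13.7 = 0.7956
For M/M/1: W = 1/(μ-λ)
W = 1/(13.7-10.9) = 1/2.80
W = 0.3571 hours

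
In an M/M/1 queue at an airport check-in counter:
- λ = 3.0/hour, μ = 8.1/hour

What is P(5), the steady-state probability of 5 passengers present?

ρ = λ/μ = 3.0/8.1 = 0.37037
P(n) = (1-ρ)ρⁿ
P(5) = (1-0.37037) × 0.37037^5
P(5) = 0.6296 × 0.006969
P(5) = 0.004388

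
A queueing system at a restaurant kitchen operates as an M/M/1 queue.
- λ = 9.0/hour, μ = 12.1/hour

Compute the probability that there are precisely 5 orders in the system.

ρ = λ/μ = 9.0/12.1 = 0.7438
P(n) = (1-ρ)ρⁿ
P(5) = (1-0.7438) × 0.7438^5
P(5) = 0.25620 × 0.22766
P(5) = 0.05833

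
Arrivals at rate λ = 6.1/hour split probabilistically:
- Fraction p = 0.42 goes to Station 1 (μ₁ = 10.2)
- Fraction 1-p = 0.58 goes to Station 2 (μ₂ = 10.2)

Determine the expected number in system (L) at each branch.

Effective rates: λ₁ = 6.1×0.42 = 2.562, λ₂ = 6.1×0.58 = 3.538
Station 1: ρ₁ = 2.562/10.2 = 0.25118, L₁ = ρ₁/(1-ρ₁) = 0.25118/(1-0.25118) = 0.3354
Station 2: ρ₂ = 3.538/10.2 = 0.34686, L₂ = ρ₂/(1-ρ₂) = 0.34686/(1-0.34686) = 0.5311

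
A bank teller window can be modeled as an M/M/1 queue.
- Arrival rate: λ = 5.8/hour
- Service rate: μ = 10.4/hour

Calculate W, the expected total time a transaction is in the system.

First, compute utilization: ρ = λ/μ = 5.8/10.4 = 0.5577
For M/M/1: W = 1/(μ-λ)
W = 1/(10.4-5.8) = 1/4.60
W = 0.2174 hours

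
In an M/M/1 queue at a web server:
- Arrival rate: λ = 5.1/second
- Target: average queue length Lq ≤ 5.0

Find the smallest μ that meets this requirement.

For M/M/1: Lq = λ²/(μ(μ-λ))
Need Lq ≤ 5.0, i.e. μ(μ-λ) ≥ λ²/5.0
μ² - 5.1μ - 26.01/5.0 ≥ 0  →  μ² - 5.1μ - 5.2020 ≥ 0
Quadratic formula (positive root): μ = [λ + √(λ² + 4×5.2020)]/2
Discriminant: 26.01 + 4×5.2020 = 46.8180, √46.8180 = 6.8424
μ ≥ (5.1 + 6.8424)/2 = 5.9712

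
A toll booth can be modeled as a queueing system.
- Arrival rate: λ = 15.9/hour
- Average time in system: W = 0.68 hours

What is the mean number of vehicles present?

Little's Law: L = λW
L = 15.9 × 0.68 = 10.8120 vehicles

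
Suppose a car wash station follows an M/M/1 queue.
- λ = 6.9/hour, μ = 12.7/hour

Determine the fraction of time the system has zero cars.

ρ = λ/μ = 6.9/12.7 = 0.5433
P(0) = 1 - ρ = 1 - 0.5433 = 0.4567
The server is idle 45.67% of the time.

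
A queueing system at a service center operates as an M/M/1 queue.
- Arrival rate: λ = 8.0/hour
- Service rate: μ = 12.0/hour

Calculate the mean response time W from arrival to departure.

First, compute utilization: ρ = λ/μ = 8.0/12.0 = 0.6667
For M/M/1: W = 1/(μ-λ)
W = 1/(12.0-8.0) = 1/4.00
W = 0.2500 hours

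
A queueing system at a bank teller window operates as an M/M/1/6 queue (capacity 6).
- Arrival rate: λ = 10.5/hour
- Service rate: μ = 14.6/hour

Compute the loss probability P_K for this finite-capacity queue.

ρ = λ/μ = 10.5/14.6 = 0.71918
P₀ = (1-ρ)/(1-ρ^(K+1)) = (1-0.71918)/(1-0.71918^7) = 0.28082/0.90049 = 0.3119
P_K = P₀×ρ^K = 0.31185 × 0.71918^6 = 0.31185 × 0.13836 = 0.04315
Blocking probability = 4.31%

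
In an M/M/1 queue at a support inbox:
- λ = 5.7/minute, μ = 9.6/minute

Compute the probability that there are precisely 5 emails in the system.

ρ = λ/μ = 5.7/9.6 = 0.59375
P(n) = (1-ρ)ρⁿ
P(5) = (1-0.59375) × 0.59375^5
P(5) = 0.40625 × 0.073794
P(5) = 0.02998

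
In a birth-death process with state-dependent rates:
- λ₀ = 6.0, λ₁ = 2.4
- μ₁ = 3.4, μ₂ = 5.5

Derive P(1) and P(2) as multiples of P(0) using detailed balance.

Balance equations:
State 0: λ₀P₀ = μ₁P₁ → P₁ = (λ₀/μ₁)P₀ = (6.0/3.4)P₀ = 1.7647P₀
State 1: P₂ = (λ₀λ₁)/(μ₁μ₂)P₀ = (6.0×2.4)/(3.4×5.5)P₀ = 0.7701P₀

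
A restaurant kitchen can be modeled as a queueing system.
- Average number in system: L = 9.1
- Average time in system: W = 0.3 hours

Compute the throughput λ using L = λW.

Little's Law: L = λW, so λ = L/W
λ = 9.1/0.3 = 30.3333 orders/hour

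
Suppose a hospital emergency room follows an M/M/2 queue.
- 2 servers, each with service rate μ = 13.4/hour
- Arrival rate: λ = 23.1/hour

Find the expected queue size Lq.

Traffic intensity: ρ = λ/(cμ) = 23.1/(2×13.4) = 0.8619
Since ρ = 0.8619 < 1, system is stable.
Offered load a = λ/μ = cρ = 23.1/13.4 = 1.7239
P₀ = [ Σₙ₌₀^1 aⁿ/n! + a^2/(2!(1-ρ)) ]⁻¹
Σ = a^0/0! + a^1/1! = 1.0000 + 1.7239 = 2.7239
a^2/(2!(1-ρ)) = 2.97176/(2 × 0.138060) = 10.7626
P₀ = 1/(2.7239 + 10.7626) = 0.07415
Lq = P₀·a^2·ρ / (2!(1-ρ)²) = 0.0741483 × 2.97176 × 0.861940 / (2 × 0.0190605) = 4.9823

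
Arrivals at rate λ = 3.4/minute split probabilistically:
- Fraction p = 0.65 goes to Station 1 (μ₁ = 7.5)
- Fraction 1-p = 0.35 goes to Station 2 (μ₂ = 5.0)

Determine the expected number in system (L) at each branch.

Effective rates: λ₁ = 3.4×0.65 = 2.21, λ₂ = 3.4×0.35 = 1.19
Station 1: ρ₁ = 2.21/7.5 = 0.2947, L₁ = ρ₁/(1-ρ₁) = 0.2947/(1-0.2947) = 0.4178
Station 2: ρ₂ = 1.19/5.0 = 0.2380, L₂ = ρ₂/(1-ρ₂) = 0.2380/(1-0.2380) = 0.3123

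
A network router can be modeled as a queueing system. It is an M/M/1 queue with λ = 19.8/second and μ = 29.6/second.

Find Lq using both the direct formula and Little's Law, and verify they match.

Method 1 (direct): Lq = λ²/(μ(μ-λ)) = 392.04/(29.6 × 9.80) = 1.3515

Method 2 (Little's Law):
W = 1/(μ-λ) = 1/9.80 = 0.10204
Wq = W - 1/μ = 0.10204 - 0.033784 = 0.06826
Lq = λWq = 19.8 × 0.06826 = 1.3515 ✔ (matches Method 1)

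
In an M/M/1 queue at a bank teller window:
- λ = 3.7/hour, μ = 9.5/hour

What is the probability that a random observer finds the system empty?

ρ = λ/μ = 3.7/9.5 = 0.3895
P(0) = 1 - ρ = 1 - 0.3895 = 0.6105
The server is idle 61.05% of the time.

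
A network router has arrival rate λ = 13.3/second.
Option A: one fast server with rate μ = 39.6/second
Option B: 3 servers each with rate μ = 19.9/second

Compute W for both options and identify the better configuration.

Option A: single server μ = 39.6 (M/M/1)
  ρ_A = 13.3/39.6 = 0.3359
  W_A = 1/(μ-λ) = 1/(39.6-13.3) = 1/26.30 = 0.03802

Option B: 3 servers μ = 19.9 (M/M/3)
  ρ_B = λ/(cμ) = 13.3/(3×19.9) = 0.2228
  Offered load a = λ/μ = cρ = 13.3/19.9 = 0.6683
  P₀ = [ Σₙ₌₀^2 aⁿ/n! + a^3/(3!(1-ρ)) ]⁻¹
  Σ = a^0/0! + a^1/1! + a^2/2! = 1.0000 + 0.66834 + 0.22334 = 1.8917
  a^3/(3!(1-ρ)) = 0.29854/(6 × 0.77722) = 0.06402
  P₀ = 1/(1.8917 + 0.06402) = 0.5113
  Lq = P₀·a^3·ρ / (3!(1-ρ)²) = 0.51133 × 0.29854 × 0.22278 / (6 × 0.60407) = 0.009383
  Wq_B = Lq/λ = 0.009383/13.3 = 0.0007055
  W_B = Wq_B + 1/μ = 0.0007055 + 0.05025 = 0.05096

Since W_A = 0.03802 < W_B = 0.05096, Option A (single fast server) has the shorter time in system.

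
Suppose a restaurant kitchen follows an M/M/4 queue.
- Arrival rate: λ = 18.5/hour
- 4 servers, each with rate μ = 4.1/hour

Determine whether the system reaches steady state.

Stability requires ρ = λ/(cμ) < 1
ρ = 18.5/(4 × 4.1) = 18.5/16.40 = 1.1280
Since 1.1280 ≥ 1, the system is UNSTABLE.
Need c > λ/μ = 18.5/4.1 = 4.51.
Minimum servers needed: c = 5.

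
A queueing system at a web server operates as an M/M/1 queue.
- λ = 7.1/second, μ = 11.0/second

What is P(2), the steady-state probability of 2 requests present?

ρ = λ/μ = 7.1/11.0 = 0.6455
P(n) = (1-ρ)ρⁿ
P(2) = (1-0.6455) × 0.6455^2
P(2) = 0.3545 × 0.4167
P(2) = 0.1477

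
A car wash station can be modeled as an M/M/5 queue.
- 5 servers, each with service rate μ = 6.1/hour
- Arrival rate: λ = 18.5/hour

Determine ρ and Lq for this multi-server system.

Traffic intensity: ρ = λ/(cμ) = 18.5/(5×6.1) = 0.6066
Since ρ = 0.6066 < 1, system is stable.
Offered load a = λ/μ = cρ = 18.5/6.1 = 3.0328
P₀ = [ Σₙ₌₀^4 aⁿ/n! + a^5/(5!(1-ρ)) ]⁻¹
Σ = a^0/0! + a^1/1! + a^2/2! + a^3/3! + a^4/4! = 1.00000 + 3.03279 + 4.59890 + 4.64916 + 3.52498 = 16.8058
a^5/(5!(1-ρ)) = 256.5721/(120 × 0.393443) = 5.4343
P₀ = 1/(16.8058 + 5.4343) = 0.04496
Lq = P₀·a^5·ρ / (5!(1-ρ)²) = 0.04496 × 256.5721 × 0.6066 / (120 × 0.1548) = 0.3767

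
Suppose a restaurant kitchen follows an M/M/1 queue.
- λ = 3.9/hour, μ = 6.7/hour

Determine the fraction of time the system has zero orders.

ρ = λ/μ = 3.9/6.7 = 0.5821
P(0) = 1 - ρ = 1 - 0.5821 = 0.4179
The server is idle 41.79% of the time.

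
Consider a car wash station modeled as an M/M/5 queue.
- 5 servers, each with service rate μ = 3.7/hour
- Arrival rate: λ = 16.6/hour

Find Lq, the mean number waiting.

Traffic intensity: ρ = λ/(cμ) = 16.6/(5×3.7) = 0.8973
Since ρ = 0.8973 < 1, system is stable.
Offered load a = λ/μ = cρ = 16.6/3.7 = 4.4865
P₀ = [ Σₙ₌₀^4 aⁿ/n! + a^5/(5!(1-ρ)) ]⁻¹
Σ = a^0/0! + a^1/1! + a^2/2! + a^3/3! + a^4/4! = 1.0000 + 4.4865 + 10.0643 + 15.0511 + 16.8816 = 47.4835
a^5/(5!(1-ρ)) = 1817.7402/(120 × 0.1027027) = 147.4921
P₀ = 1/(47.4835 + 147.4921) = 0.005129
Lq = P₀·a^5·ρ / (5!(1-ρ)²) = 0.00512885 × 1817.7402 × 0.897297 / (120 × 0.0105478) = 6.6091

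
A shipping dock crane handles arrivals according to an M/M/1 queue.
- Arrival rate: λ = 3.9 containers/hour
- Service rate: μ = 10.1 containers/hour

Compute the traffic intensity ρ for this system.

Server utilization: ρ = λ/μ
ρ = 3.9/10.1 = 0.3861
The server is busy 38.61% of the time.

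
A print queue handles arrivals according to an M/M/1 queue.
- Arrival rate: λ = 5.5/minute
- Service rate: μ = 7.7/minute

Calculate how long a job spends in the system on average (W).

First, compute utilization: ρ = λ/μ = 5.5/7.7 = 0.7143
For M/M/1: W = 1/(μ-λ)
W = 1/(7.7-5.5) = 1/2.20
W = 0.4545 minutes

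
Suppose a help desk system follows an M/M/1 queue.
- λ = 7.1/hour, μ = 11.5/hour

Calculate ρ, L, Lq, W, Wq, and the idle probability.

Step 1: ρ = λ/μ = 7.1/11.5 = 0.6174
Step 2: L = λ/(μ-λ) = 7.1/4.40 = 1.6136
Step 3: Lq = λ²/(μ(μ-λ)) = 50.41/(11.5×4.40) = 0.9962
Step 4: W = 1/(μ-λ) = 1/4.40 = 0.22727
Step 5: Wq = λ/(μ(μ-λ)) = 7.1/(11.5×4.40) = 0.1403
Step 6: P(0) = 1-ρ = 0.3826
Verify: L = λW = 7.1×0.22727 = 1.6136 ✔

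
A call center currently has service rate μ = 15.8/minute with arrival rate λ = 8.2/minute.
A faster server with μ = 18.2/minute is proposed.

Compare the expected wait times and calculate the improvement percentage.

System 1: ρ₁ = 8.2/15.8 = 0.5190, W₁ = 1/(15.8-8.2) = 0.13158
System 2: ρ₂ = 8.2/18.2 = 0.4505, W₂ = 1/(18.2-8.2) = 0.10000
Improvement: (W₁-W₂)/W₁ = (0.13158-0.10000)/0.13158 = 24.00%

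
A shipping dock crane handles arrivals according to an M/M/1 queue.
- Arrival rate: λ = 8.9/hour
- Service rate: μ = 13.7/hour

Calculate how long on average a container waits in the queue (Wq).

First, compute utilization: ρ = λ/μ = 8.9/13.7 = 0.6496
For M/M/1: Wq = λ/(μ(μ-λ))
Wq = 8.9/(13.7 × (13.7-8.9))
Wq = 8.9/(13.7 × 4.80)
Wq = 0.1353 hours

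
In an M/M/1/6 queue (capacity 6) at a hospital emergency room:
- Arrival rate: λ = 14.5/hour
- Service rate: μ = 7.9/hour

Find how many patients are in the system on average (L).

ρ = λ/μ = 14.5/7.9 = 1.83544
P₀ = (1-ρ)/(1-ρ^(K+1)) = (1-1.83544)/(1-1.83544^7) = -0.8354/-69.1748 = 0.01208
P_K = P₀×ρ^K = 0.0120772 × 1.83544^6 = 0.0120772 × 38.2332 = 0.4618
L = ρ[1 - (K+1)ρ^K + Kρ^(K+1)] / [(1-ρ)(1-ρ^(K+1))]
L = 1.83544 × (1 - 7×38.2332 + 6×70.1748) / ((1 - 1.83544) × (1 - 70.1748)) = 4.9042 patients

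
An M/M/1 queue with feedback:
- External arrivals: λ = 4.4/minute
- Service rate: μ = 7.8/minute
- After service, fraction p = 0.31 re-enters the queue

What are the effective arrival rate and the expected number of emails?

Effective arrival rate: λ_eff = λ/(1-p) = 4.4/(1-0.31) = 4.4/0.69 = 6.3768
ρ = λ_eff/μ = 6.3768/7.8 = 0.81754
L = ρ/(1-ρ) = 0.81754/(1-0.81754) = 4.4807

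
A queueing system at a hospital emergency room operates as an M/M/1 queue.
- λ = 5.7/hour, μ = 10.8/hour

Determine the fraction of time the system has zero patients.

ρ = λ/μ = 5.7/10.8 = 0.5278
P(0) = 1 - ρ = 1 - 0.5278 = 0.4722
The server is idle 47.22% of the time.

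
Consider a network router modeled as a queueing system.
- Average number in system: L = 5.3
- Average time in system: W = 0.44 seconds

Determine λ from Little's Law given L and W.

Little's Law: L = λW, so λ = L/W
λ = 5.3/0.44 = 12.0455 packets/second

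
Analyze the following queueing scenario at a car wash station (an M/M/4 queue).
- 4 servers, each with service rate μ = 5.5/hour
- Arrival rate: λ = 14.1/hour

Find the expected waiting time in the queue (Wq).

Traffic intensity: ρ = λ/(cμ) = 14.1/(4×5.5) = 0.6409
Since ρ = 0.6409 < 1, system is stable.
Offered load a = λ/μ = cρ = 14.1/5.5 = 2.5636
P₀ = [ Σₙ₌₀^3 aⁿ/n! + a^4/(4!(1-ρ)) ]⁻¹
Σ = a^0/0! + a^1/1! + a^2/2! + a^3/3! = 1.00000 + 2.56364 + 3.28612 + 2.80814 = 9.6579
a^4/(4!(1-ρ)) = 43.1942/(24 × 0.35909) = 5.0120
P₀ = 1/(9.6579 + 5.0120) = 0.06817
Lq = P₀·a^4·ρ / (4!(1-ρ)²) = 0.068167 × 43.1942 × 0.64091 / (24 × 0.12895) = 0.6098
Wq = Lq/λ = 0.6098/14.1 = 0.04325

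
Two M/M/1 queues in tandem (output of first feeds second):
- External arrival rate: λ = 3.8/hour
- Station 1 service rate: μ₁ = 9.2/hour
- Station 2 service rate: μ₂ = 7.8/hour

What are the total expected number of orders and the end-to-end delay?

By Jackson's theorem, each station behaves as independent M/M/1.
Station 1: ρ₁ = 3.8/9.2 = 0.4130, L₁ = ρ₁/(1-ρ₁) = λ/(μ₁-λ) = 3.8/5.40 = 0.7037
Station 2: ρ₂ = 3.8/7.8 = 0.4872, L₂ = ρ₂/(1-ρ₂) = λ/(μ₂-λ) = 3.8/4.00 = 0.9500
Total: L = L₁ + L₂ = 0.7037 + 0.9500 = 1.6537
W = L/λ = 1.6537/3.8 = 0.4352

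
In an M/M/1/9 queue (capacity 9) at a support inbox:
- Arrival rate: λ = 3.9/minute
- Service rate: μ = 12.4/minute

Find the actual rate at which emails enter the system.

ρ = λ/μ = 3.9/12.4 = 0.314516
P₀ = (1-ρ)/(1-ρ^(K+1)) = (1-0.314516)/(1-0.314516^10) = 0.6855/1.0000 = 0.6855
P_K = P₀×ρ^K = 0.68549 × 0.314516^9 = 0.68549 × 0.000030115 = 0.00002064
λ_eff = λ(1-P_K) = 3.9 × (1 - 0.00002064) = 3.9 × 0.99998 = 3.8999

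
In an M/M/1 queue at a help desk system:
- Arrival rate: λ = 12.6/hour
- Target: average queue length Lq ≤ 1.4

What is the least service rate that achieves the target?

For M/M/1: Lq = λ²/(μ(μ-λ))
Need Lq ≤ 1.4, i.e. μ(μ-λ) ≥ λ²/1.4
μ² - 12.6μ - 158.76/1.4 ≥ 0  →  μ² - 12.6μ - 113.4000 ≥ 0
Quadratic formula (positive root): μ = [λ + √(λ² + 4×113.4000)]/2
Discriminant: 158.76 + 4×113.4000 = 612.3600, √612.3600 = 24.7459
μ ≥ (12.6 + 24.7459)/2 = 18.6730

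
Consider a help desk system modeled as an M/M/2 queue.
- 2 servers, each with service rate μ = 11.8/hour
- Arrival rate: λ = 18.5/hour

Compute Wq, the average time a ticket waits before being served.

Traffic intensity: ρ = λ/(cμ) = 18.5/(2×11.8) = 0.7839
Since ρ = 0.7839 < 1, system is stable.
Offered load a = λ/μ = cρ = 18.5/11.8 = 1.5678
P₀ = [ Σₙ₌₀^1 aⁿ/n! + a^2/(2!(1-ρ)) ]⁻¹
Σ = a^0/0! + a^1/1! = 1.0000 + 1.5678 = 2.5678
a^2/(2!(1-ρ)) = 2.45799/(2 × 0.216102) = 5.6871
P₀ = 1/(2.5678 + 5.6871) = 0.1211
Lq = P₀·a^2·ρ / (2!(1-ρ)²) = 0.12114 × 2.4580 × 0.78390 / (2 × 0.046700) = 2.4991
Wq = Lq/λ = 2.4991/18.5 = 0.1351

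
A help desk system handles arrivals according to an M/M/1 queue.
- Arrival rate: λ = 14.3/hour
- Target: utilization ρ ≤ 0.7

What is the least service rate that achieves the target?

ρ = λ/μ, so μ = λ/ρ
μ ≥ 14.3/0.7 = 20.4286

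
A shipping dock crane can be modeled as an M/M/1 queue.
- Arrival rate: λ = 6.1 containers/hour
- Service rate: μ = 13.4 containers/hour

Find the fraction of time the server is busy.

Server utilization: ρ = λ/μ
ρ = 6.1/13.4 = 0.4552
The server is busy 45.52% of the time.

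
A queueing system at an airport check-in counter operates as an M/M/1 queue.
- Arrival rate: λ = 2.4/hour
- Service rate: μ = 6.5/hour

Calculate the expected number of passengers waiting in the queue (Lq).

ρ = λ/μ = 2.4/6.5 = 0.3692
For M/M/1: Lq = λ²/(μ(μ-λ))
Lq = 5.76/(6.5 × 4.10)
Lq = 0.2161 passengers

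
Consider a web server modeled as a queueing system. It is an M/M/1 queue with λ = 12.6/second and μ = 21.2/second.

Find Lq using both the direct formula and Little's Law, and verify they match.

Method 1 (direct): Lq = λ²/(μ(μ-λ)) = 158.76/(21.2 × 8.60) = 0.8708

Method 2 (Little's Law):
W = 1/(μ-λ) = 1/8.60 = 0.11628
Wq = W - 1/μ = 0.11628 - 0.047170 = 0.06911
Lq = λWq = 12.6 × 0.06911 = 0.8708 ✔ (matches Method 1)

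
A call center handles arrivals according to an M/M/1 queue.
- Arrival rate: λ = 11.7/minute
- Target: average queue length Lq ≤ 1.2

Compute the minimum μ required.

For M/M/1: Lq = λ²/(μ(μ-λ))
Need Lq ≤ 1.2, i.e. μ(μ-λ) ≥ λ²/1.2
μ² - 11.7μ - 136.89/1.2 ≥ 0  →  μ² - 11.7μ - 114.0750 ≥ 0
Quadratic formula (positive root): μ = [λ + √(λ² + 4×114.0750)]/2
Discriminant: 136.89 + 4×114.0750 = 593.1900, √593.1900 = 24.3555
μ ≥ (11.7 + 24.3555)/2 = 18.0277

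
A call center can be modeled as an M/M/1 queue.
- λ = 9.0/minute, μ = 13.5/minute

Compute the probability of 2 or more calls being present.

ρ = λ/μ = 9.0/13.5 = 0.66667
P(N ≥ n) = ρⁿ
P(N ≥ 2) = 0.66667^2
P(N ≥ 2) = 0.4444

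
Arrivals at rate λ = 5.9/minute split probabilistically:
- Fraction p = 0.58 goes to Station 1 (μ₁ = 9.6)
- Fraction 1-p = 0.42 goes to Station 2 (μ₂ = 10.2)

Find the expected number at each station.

Effective rates: λ₁ = 5.9×0.58 = 3.422, λ₂ = 5.9×0.42 = 2.478
Station 1: ρ₁ = 3.422/9.6 = 0.35646, L₁ = ρ₁/(1-ρ₁) = 0.35646/(1-0.35646) = 0.5539
Station 2: ρ₂ = 2.478/10.2 = 0.24294, L₂ = ρ₂/(1-ρ₂) = 0.24294/(1-0.24294) = 0.3209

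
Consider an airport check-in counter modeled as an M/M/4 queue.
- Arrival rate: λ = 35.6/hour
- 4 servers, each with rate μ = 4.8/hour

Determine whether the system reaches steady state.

Stability requires ρ = λ/(cμ) < 1
ρ = 35.6/(4 × 4.8) = 35.6/19.20 = 1.8542
Since 1.8542 ≥ 1, the system is UNSTABLE.
Need c > λ/μ = 35.6/4.8 = 7.42.
Minimum servers needed: c = 8.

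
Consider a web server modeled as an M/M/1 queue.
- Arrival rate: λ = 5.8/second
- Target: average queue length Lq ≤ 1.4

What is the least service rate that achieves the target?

For M/M/1: Lq = λ²/(μ(μ-λ))
Need Lq ≤ 1.4, i.e. μ(μ-λ) ≥ λ²/1.4
μ² - 5.8μ - 33.64/1.4 ≥ 0  →  μ² - 5.8μ - 24.02857 ≥ 0
Quadratic formula (positive root): μ = [λ + √(λ² + 4×24.02857)]/2
Discriminant: 33.64 + 4×24.02857 = 129.7543, √129.7543 = 11.3910
μ ≥ (5.8 + 11.3910)/2 = 8.5955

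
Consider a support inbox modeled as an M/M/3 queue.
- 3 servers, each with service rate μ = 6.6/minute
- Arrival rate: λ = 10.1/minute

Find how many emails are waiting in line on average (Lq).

Traffic intensity: ρ = λ/(cμ) = 10.1/(3×6.6) = 0.5101
Since ρ = 0.5101 < 1, system is stable.
Offered load a = λ/μ = cρ = 10.1/6.6 = 1.5303
P₀ = [ Σₙ₌₀^2 aⁿ/n! + a^3/(3!(1-ρ)) ]⁻¹
Σ = a^0/0! + a^1/1! + a^2/2! = 1.0000 + 1.5303 + 1.1709 = 3.7012
a^3/(3!(1-ρ)) = 3.5837/(6 × 0.4899) = 1.2192
P₀ = 1/(3.7012 + 1.2192) = 0.2032
Lq = P₀·a^3·ρ / (3!(1-ρ)²) = 0.2032 × 3.5837 × 0.5101 / (6 × 0.2400) = 0.2580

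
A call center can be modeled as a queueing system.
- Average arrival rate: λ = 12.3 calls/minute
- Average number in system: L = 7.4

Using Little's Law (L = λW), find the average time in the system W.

Little's Law: L = λW, so W = L/λ
W = 7.4/12.3 = 0.6016 minutes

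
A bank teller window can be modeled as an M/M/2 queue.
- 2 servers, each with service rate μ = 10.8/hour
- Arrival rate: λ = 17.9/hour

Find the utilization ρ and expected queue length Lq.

Traffic intensity: ρ = λ/(cμ) = 17.9/(2×10.8) = 0.8287
Since ρ = 0.8287 < 1, system is stable.
Offered load a = λ/μ = cρ = 17.9/10.8 = 1.6574
P₀ = [ Σₙ₌₀^1 aⁿ/n! + a^2/(2!(1-ρ)) ]⁻¹
Σ = a^0/0! + a^1/1! = 1.0000 + 1.6574 = 2.6574
a^2/(2!(1-ρ)) = 2.74700/(2 × 0.171296) = 8.0183
P₀ = 1/(2.6574 + 8.0183) = 0.09367
Lq = P₀·a^2·ρ / (2!(1-ρ)²) = 0.093671 × 2.7470 × 0.82870 / (2 × 0.029342) = 3.6336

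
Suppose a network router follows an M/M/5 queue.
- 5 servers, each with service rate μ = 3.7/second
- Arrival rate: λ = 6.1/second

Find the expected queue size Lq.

Traffic intensity: ρ = λ/(cμ) = 6.1/(5×3.7) = 0.3297
Since ρ = 0.3297 < 1, system is stable.
Offered load a = λ/μ = cρ = 6.1/3.7 = 1.6486
P₀ = [ Σₙ₌₀^4 aⁿ/n! + a^5/(5!(1-ρ)) ]⁻¹
Σ = a^0/0! + a^1/1! + a^2/2! + a^3/3! + a^4/4! = 1.0000 + 1.6486 + 1.3590 + 0.74685 + 0.30782 = 5.0623
a^5/(5!(1-ρ)) = 12.1798/(120 × 0.6703) = 0.1514
P₀ = 1/(5.0623 + 0.1514) = 0.1918
Lq = P₀·a^5·ρ / (5!(1-ρ)²) = 0.1918 × 12.1798 × 0.3297 / (120 × 0.4493) = 0.01429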